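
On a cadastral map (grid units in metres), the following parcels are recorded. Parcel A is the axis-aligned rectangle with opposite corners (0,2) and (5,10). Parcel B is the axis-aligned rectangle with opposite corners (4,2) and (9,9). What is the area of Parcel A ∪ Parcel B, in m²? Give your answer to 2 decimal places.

68.00

By inclusion–exclusion:
Individual areas: |Parcel A| = 40, |Parcel B| = 35.
|Parcel A∩Parcel B|: x∈[4,5], y∈[2,9] → 1·7 = 7.
|Parcel A ∪ Parcel B| = 75 − 7 = 68.00.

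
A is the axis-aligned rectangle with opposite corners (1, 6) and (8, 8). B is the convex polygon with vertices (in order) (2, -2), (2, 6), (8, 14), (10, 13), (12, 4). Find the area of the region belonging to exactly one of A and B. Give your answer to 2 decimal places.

|A| = 14, |B| = 94, |A∩B| = 10.5.
|A △ B| = |A| + |B| − 2·|A∩B| = 14 + 94 − 21 = 87.00.

87.00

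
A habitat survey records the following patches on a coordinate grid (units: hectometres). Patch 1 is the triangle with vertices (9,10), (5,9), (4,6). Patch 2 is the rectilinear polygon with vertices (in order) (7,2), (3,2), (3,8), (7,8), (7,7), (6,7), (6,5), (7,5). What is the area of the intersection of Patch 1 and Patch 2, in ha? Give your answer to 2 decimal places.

The intersection is the polygon with vertices (4,6), (4.667,8), (6.5,8).
By the shoelace formula its area is 1.83.

1.83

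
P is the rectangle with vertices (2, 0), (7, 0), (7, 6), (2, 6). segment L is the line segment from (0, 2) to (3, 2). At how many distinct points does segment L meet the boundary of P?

The segment meets the boundary at (2,2).

1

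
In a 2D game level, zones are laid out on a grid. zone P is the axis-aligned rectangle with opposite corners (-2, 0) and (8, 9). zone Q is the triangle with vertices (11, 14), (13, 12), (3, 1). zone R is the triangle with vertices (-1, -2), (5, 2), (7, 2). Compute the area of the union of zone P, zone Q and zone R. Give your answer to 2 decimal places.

105.44

By inclusion–exclusion:
Individual areas: |zone P| = 90, |zone Q| = 21, |zone R| = 4.
|zone P∩zone Q| = 6.5577.
|zone P∩zone R| = 3.
|zone Q∩zone R| = 0.
|zone P∩zone Q∩zone R| = 0.
|zone P ∪ zone Q ∪ zone R| = 115 − 9.5577 + 0 = 105.44.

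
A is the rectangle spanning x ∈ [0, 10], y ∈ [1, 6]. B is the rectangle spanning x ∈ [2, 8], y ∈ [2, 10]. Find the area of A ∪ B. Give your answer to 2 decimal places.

By inclusion–exclusion:
Individual areas: |A| = 50, |B| = 48.
|A∩B|: x∈[2,8], y∈[2,6] → 6·4 = 24.
|A ∪ B| = 98 − 24 = 74.00.

74.00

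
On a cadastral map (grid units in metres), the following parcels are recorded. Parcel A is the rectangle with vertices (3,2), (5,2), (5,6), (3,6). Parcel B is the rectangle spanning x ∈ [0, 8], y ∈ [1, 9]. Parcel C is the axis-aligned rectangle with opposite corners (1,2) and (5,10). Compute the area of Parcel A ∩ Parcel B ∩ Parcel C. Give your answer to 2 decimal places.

8.00

The intersection is the polygon with vertices (3,6), (5,6), (5,2), (3,2).
By the shoelace formula its area is 8.00.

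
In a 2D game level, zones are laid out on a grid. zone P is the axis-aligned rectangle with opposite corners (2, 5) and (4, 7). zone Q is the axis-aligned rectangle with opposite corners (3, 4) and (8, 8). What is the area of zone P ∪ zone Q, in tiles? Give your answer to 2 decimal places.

By inclusion–exclusion:
Individual areas: |zone P| = 4, |zone Q| = 20.
|zone P∩zone Q|: x∈[3,4], y∈[5,7] → 1·2 = 2.
|zone P ∪ zone Q| = 24 − 2 = 22.00.

22.00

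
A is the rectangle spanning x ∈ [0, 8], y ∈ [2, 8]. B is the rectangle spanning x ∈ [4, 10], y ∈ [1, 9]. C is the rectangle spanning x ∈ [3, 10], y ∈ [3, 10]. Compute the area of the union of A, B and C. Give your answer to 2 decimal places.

By inclusion–exclusion:
Individual areas: |A| = 48, |B| = 48, |C| = 49.
|A∩B|: x∈[4,8], y∈[2,8] → 4·6 = 24.
|A∩C|: x∈[3,8], y∈[3,8] → 5·5 = 25.
|B∩C|: x∈[4,10], y∈[3,9] → 6·6 = 36.
|A∩B∩C| = 20.
|A ∪ B ∪ C| = 145 − 85 + 20 = 80.00.

80.00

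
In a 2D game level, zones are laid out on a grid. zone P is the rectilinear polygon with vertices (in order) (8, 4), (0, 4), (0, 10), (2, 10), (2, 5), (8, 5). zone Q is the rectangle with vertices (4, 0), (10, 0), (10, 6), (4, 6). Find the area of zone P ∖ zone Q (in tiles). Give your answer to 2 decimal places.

|zone P| = 18, |zone P∩zone Q| = 4.
|zone P ∖ zone Q| = |zone P| − |zone P∩zone Q| = 18 − 4 = 14.00.

14.00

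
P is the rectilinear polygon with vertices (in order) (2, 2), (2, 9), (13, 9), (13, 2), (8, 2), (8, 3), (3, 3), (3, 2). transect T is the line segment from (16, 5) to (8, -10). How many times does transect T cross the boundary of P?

The segment lies entirely outside P and never meets its boundary.

0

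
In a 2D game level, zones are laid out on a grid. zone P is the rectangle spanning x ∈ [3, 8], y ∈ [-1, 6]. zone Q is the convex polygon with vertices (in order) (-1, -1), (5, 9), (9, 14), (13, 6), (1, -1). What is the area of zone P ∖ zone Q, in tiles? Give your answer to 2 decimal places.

13.16

|zone P| = 35, |zone P∩zone Q| = 21.8417.
|zone P ∖ zone Q| = |zone P| − |zone P∩zone Q| = 35 − 21.8417 = 13.16.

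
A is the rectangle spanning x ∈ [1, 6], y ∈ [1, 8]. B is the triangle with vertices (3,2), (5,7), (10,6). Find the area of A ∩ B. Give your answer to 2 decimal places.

7.33

The intersection is the polygon with vertices (6,3.714), (3,2), (5,7), (6,6.8).
By the shoelace formula its area is 7.33.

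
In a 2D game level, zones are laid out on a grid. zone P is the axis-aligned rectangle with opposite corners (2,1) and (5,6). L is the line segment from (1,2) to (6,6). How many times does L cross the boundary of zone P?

2

The segment meets the boundary at (5,5.2), (2,2.8).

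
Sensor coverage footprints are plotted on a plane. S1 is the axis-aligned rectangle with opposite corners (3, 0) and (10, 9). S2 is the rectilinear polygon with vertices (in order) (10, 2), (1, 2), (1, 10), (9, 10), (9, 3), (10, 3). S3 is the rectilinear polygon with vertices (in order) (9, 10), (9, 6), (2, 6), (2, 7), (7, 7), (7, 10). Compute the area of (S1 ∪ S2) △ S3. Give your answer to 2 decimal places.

|S1 ∪ S2| = 85.
|(S1 ∪ S2) ∩ S3| = 13.
|(S1 ∪ S2) △ S3| = 85 + 13 − 26 = 72.00.

72.00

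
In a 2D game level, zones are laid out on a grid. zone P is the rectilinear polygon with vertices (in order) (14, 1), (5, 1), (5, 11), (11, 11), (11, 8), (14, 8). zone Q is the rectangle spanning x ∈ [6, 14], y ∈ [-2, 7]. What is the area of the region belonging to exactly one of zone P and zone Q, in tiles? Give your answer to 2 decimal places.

57.00

|zone P| = 81, |zone Q| = 72, |zone P∩zone Q| = 48.
|zone P △ zone Q| = |zone P| + |zone Q| − 2·|zone P∩zone Q| = 81 + 72 − 96 = 57.00.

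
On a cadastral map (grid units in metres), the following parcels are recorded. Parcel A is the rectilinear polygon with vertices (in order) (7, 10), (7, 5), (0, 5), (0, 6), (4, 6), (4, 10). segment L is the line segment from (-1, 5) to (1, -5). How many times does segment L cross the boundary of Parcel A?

The segment lies entirely outside Parcel A and never meets its boundary.

0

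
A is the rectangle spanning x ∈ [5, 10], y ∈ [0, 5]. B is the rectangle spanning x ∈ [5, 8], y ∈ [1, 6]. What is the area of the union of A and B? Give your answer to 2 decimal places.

By inclusion–exclusion:
Individual areas: |A| = 25, |B| = 15.
|A∩B|: x∈[5,8], y∈[1,5] → 3·4 = 12.
|A ∪ B| = 40 − 12 = 28.00.

28.00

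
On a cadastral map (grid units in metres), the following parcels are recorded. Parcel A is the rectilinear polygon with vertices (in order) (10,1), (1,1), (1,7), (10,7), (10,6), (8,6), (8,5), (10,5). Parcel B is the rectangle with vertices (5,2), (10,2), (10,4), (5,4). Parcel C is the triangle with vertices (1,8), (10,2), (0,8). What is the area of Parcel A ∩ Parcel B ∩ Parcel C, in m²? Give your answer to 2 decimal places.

The intersection is the polygon with vertices (7,4), (10,2), (6.667,4).
By the shoelace formula its area is 0.33.

0.33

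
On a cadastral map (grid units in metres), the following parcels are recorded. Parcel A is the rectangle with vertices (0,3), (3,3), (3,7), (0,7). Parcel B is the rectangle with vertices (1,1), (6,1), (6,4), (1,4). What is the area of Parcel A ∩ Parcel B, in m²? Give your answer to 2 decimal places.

|Parcel A∩Parcel B|: x∈[1,3], y∈[3,4] → 2·1 = 2.

2.00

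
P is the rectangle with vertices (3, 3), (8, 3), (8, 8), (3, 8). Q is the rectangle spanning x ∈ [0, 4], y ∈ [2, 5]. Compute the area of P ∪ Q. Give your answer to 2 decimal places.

By inclusion–exclusion:
Individual areas: |P| = 25, |Q| = 12.
|P∩Q|: x∈[3,4], y∈[3,5] → 1·2 = 2.
|P ∪ Q| = 37 − 2 = 35.00.

35.00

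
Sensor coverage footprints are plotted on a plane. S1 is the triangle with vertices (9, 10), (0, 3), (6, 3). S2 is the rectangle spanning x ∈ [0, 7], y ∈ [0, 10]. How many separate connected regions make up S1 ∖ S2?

S1 ∖ S2 is a single connected region.

1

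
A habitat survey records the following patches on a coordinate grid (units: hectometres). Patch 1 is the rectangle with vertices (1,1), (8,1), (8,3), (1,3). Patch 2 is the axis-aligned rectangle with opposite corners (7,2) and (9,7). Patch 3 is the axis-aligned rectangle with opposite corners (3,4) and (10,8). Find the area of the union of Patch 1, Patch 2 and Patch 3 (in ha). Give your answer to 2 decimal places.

45.00

By inclusion–exclusion:
Individual areas: |Patch 1| = 14, |Patch 2| = 10, |Patch 3| = 28.
|Patch 1∩Patch 2|: x∈[7,8], y∈[2,3] → 1·1 = 1.
|Patch 1∩Patch 3| = 0 (no overlap).
|Patch 2∩Patch 3|: x∈[7,9], y∈[4,7] → 2·3 = 6.
|Patch 1∩Patch 2∩Patch 3| = 0.
|Patch 1 ∪ Patch 2 ∪ Patch 3| = 52 − 7 + 0 = 45.00.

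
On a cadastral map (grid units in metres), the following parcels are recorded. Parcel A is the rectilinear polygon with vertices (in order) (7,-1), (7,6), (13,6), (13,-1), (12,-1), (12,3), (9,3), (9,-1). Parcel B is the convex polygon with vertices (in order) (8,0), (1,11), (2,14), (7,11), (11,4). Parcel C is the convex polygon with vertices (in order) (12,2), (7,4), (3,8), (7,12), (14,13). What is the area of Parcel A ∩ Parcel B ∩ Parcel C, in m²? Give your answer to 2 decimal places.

The intersection is the polygon with vertices (9.857,6), (11,4), (10.25,3), (9.5,3), (7,4), (7,6).
By the shoelace formula its area is 9.23.

9.23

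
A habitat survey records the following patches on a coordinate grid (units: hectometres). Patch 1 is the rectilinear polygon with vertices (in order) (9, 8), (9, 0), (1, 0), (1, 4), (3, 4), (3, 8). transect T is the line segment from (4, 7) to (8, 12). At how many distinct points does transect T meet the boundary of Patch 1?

The segment meets the boundary at (4.8,8).

1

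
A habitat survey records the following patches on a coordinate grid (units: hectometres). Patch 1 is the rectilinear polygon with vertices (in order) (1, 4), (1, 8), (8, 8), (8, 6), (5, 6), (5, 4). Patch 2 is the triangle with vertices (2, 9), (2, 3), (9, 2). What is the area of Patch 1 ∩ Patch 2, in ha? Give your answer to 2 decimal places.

The intersection is the polygon with vertices (3,8), (5,6), (5,4), (2,4), (2,8).
By the shoelace formula its area is 10.00.

10.00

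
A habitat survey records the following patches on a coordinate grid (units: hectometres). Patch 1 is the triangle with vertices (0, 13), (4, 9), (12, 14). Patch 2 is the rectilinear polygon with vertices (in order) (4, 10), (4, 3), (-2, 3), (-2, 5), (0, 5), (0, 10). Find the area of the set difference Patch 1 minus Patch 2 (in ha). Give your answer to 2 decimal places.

|Patch 1| = 26, |Patch 1∩Patch 2| = 0.5.
|Patch 1 ∖ Patch 2| = |Patch 1| − |Patch 1∩Patch 2| = 26 − 0.5 = 25.50.

25.50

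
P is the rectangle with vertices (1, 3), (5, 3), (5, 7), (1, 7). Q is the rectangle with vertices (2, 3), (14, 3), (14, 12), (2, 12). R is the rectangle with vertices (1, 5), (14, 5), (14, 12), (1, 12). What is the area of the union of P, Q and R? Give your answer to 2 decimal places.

117.00

By inclusion–exclusion:
Individual areas: |P| = 16, |Q| = 108, |R| = 91.
|P∩Q|: x∈[2,5], y∈[3,7] → 3·4 = 12.
|P∩R|: x∈[1,5], y∈[5,7] → 4·2 = 8.
|Q∩R|: x∈[2,14], y∈[5,12] → 12·7 = 84.
|P∩Q∩R| = 6.
|P ∪ Q ∪ R| = 215 − 104 + 6 = 117.00.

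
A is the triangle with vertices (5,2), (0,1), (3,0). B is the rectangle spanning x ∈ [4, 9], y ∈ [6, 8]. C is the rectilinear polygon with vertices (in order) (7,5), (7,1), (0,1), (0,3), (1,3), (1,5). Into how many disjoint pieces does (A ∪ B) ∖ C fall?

(A ∪ B) ∖ C splits into 2 disjoint pieces (area 2, area 10).

2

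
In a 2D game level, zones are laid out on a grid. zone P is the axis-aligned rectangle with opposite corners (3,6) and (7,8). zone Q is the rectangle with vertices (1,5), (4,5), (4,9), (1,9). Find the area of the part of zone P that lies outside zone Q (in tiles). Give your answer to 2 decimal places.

6.00

|zone P∩zone Q|: x∈[3,4], y∈[6,8] → 1·2 = 2.
|zone P| = 8.
|zone P ∖ zone Q| = |zone P| − |zone P∩zone Q| = 8 − 2 = 6.00.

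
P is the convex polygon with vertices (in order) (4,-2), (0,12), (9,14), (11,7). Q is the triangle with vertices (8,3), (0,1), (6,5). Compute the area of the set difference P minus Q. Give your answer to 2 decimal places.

92.12

|P| = 100.5, |P∩Q| = 8.3813.
|P ∖ Q| = |P| − |P∩Q| = 100.5 − 8.3813 = 92.12.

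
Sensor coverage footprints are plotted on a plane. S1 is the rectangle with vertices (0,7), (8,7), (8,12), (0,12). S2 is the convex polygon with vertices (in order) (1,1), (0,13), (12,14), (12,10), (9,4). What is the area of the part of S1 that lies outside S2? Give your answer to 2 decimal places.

1.46

|S1| = 40, |S1∩S2| = 38.5417.
|S1 ∖ S2| = |S1| − |S1∩S2| = 40 − 38.5417 = 1.46.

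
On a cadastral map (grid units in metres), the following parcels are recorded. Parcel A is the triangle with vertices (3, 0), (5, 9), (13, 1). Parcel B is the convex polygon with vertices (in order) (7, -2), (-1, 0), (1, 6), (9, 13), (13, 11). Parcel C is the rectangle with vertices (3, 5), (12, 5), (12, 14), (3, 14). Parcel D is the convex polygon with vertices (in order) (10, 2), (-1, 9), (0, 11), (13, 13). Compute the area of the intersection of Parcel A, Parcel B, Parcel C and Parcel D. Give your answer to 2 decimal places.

9.39

The intersection is the polygon with vertices (5.286,5), (4.257,5.655), (5,9), (9,5).
By the shoelace formula its area is 9.39.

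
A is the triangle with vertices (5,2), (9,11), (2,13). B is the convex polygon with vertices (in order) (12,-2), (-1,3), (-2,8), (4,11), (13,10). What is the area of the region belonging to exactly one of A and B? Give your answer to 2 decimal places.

116.49

|A| = 35.5, |B| = 135.5, |A∩B| = 27.2565.
|A △ B| = |A| + |B| − 2·|A∩B| = 35.5 + 135.5 − 54.5129 = 116.49.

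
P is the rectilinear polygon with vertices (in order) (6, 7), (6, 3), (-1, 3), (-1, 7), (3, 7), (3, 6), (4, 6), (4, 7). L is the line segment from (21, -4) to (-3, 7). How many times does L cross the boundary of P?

2

The segment meets the boundary at (-1,6.083), (5.727,3).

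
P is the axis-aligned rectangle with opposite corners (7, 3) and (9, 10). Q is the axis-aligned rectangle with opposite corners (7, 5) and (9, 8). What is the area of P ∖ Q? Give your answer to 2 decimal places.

|P∩Q|: x∈[7,9], y∈[5,8] → 2·3 = 6.
|P| = 14.
|P ∖ Q| = |P| − |P∩Q| = 14 − 6 = 8.00.

8.00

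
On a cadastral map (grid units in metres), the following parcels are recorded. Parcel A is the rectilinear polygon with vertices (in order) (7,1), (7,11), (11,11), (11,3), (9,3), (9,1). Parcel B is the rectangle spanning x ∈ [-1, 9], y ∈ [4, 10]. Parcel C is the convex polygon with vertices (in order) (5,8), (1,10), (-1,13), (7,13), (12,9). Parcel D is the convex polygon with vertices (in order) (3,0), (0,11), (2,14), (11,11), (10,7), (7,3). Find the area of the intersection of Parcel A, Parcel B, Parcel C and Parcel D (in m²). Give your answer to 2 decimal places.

3.14

The intersection is the polygon with vertices (9,8.571), (7,8.286), (7,10), (9,10).
By the shoelace formula its area is 3.14.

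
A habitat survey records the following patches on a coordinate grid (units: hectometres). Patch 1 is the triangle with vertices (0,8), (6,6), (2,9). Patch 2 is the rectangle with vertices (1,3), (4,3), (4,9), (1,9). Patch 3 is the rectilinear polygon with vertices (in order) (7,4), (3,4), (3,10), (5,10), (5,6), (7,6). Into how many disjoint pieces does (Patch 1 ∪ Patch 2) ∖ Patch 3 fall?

(Patch 1 ∪ Patch 2) ∖ Patch 3 splits into 2 disjoint pieces (area 13.4167, area 0.2083).

2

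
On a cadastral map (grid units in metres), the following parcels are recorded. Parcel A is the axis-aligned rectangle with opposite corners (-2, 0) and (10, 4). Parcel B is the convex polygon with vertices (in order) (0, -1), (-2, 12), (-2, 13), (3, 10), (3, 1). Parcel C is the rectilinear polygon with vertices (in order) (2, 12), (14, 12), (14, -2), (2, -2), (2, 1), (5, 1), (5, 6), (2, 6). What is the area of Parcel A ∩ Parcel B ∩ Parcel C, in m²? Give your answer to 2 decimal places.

The intersection is the polygon with vertices (2,0.333), (2,1), (3,1).
By the shoelace formula its area is 0.33.

0.33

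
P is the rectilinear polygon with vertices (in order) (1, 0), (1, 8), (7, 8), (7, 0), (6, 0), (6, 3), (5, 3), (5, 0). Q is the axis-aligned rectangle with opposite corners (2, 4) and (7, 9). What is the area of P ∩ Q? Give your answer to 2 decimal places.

The intersection is the polygon with vertices (7,8), (7,4), (2,4), (2,8).
By the shoelace formula its area is 20.00.

20.00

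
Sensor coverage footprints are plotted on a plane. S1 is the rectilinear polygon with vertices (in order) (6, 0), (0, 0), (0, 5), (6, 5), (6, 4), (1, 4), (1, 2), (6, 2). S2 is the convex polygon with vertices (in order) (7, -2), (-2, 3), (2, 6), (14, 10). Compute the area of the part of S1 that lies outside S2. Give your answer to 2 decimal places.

|S1| = 20, |S1∩S2| = 16.6222.
|S1 ∖ S2| = |S1| − |S1∩S2| = 20 − 16.6222 = 3.38.

3.38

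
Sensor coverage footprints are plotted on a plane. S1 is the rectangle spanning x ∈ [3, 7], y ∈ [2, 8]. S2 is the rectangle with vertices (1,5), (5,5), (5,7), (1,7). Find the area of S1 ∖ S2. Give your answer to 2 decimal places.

20.00

|S1∩S2|: x∈[3,5], y∈[5,7] → 2·2 = 4.
|S1| = 24.
|S1 ∖ S2| = |S1| − |S1∩S2| = 24 − 4 = 20.00.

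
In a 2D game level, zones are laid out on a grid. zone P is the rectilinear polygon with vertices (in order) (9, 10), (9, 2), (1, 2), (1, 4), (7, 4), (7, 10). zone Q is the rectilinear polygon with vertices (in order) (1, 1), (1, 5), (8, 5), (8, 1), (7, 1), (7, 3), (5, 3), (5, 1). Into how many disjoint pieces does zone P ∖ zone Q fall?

zone P ∖ zone Q splits into 2 disjoint pieces (area 13, area 2).

2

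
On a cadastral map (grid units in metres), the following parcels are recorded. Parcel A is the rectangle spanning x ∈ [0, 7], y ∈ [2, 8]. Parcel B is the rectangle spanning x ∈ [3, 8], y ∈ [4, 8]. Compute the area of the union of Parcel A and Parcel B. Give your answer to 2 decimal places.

By inclusion–exclusion:
Individual areas: |Parcel A| = 42, |Parcel B| = 20.
|Parcel A∩Parcel B|: x∈[3,7], y∈[4,8] → 4·4 = 16.
|Parcel A ∪ Parcel B| = 62 − 16 = 46.00.

46.00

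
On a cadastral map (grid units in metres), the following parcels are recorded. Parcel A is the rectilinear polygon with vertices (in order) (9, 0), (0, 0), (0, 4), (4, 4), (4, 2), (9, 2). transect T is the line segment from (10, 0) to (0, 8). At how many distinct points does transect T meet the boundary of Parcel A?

The segment meets the boundary at (7.5,2), (9,0.8).

2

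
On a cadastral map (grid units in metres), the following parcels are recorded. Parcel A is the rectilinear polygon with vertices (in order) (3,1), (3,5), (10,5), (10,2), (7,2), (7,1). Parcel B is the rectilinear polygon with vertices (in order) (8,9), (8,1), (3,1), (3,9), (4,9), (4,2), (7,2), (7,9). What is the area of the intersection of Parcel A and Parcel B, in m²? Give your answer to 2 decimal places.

10.00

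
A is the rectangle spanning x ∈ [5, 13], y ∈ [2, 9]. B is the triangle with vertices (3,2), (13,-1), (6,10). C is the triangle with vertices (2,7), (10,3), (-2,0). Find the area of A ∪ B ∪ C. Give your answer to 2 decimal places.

By inclusion–exclusion:
Individual areas: |A| = 56, |B| = 44.5, |C| = 36.
|A∩B| = 26.5246.
|A∩C| = 9.25.
|B∩C| = 14.6663.
|A∩B∩C| = 9.25.
|A ∪ B ∪ C| = 136.5 − 50.4409 + 9.25 = 95.31.

95.31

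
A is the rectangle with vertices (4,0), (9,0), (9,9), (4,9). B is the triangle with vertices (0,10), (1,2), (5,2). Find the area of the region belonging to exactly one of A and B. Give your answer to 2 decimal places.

59.40

|A| = 45, |B| = 16, |A∩B| = 0.8.
|A △ B| = |A| + |B| − 2·|A∩B| = 45 + 16 − 1.6 = 59.40.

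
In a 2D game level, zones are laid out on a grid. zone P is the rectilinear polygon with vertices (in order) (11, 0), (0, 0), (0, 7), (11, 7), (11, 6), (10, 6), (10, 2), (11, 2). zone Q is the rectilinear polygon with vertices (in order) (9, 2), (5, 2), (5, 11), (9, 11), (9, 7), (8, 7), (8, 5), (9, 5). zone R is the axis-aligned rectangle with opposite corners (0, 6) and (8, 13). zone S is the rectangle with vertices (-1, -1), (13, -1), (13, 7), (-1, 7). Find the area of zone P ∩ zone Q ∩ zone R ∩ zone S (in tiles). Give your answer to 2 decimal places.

The intersection is the polygon with vertices (5,6), (5,7), (8,7), (8,6).
By the shoelace formula its area is 3.00.

3.00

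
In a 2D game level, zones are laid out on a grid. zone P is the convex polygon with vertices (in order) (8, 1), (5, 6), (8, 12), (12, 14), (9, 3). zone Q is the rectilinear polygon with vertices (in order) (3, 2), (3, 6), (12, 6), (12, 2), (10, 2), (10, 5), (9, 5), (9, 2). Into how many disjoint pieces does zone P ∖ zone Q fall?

3

zone P ∖ zone Q splits into 3 disjoint pieces (area 0.55, area 28.2727, area 0.5455).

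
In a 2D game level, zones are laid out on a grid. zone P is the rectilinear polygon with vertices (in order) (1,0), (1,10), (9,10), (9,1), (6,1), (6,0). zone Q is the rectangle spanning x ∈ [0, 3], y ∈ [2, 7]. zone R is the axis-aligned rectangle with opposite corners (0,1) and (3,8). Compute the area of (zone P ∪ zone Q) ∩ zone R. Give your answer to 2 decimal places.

The region (zone P ∪ zone Q) ∩ zone R is the polygon with vertices (0,2), (0,7), (1,7), (1,8), (3,8), (3,1), (1,1), (1,2).
By the shoelace formula its area is 19.00.

19.00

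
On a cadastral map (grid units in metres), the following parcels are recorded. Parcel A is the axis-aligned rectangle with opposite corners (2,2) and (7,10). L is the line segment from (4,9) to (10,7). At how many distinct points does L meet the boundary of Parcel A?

1

The segment meets the boundary at (7,8).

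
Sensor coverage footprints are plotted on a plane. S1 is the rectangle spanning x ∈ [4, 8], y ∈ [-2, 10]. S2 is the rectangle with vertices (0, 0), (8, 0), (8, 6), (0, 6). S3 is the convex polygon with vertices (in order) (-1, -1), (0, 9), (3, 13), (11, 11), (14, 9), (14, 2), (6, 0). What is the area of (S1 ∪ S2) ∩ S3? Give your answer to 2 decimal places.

63.79

|S1 ∪ S2| = 72.
|(S1 ∪ S2) ∩ S3| = 63.79.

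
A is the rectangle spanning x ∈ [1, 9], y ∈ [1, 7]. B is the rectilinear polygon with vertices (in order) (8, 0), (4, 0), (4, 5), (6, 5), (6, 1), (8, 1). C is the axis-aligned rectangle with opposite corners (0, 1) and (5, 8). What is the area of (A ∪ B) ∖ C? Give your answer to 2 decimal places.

|A ∪ B| = 52.
|(A ∪ B) ∩ C| = 24.
|(A ∪ B) ∖ C| = 52 − 24 = 28.00.

28.00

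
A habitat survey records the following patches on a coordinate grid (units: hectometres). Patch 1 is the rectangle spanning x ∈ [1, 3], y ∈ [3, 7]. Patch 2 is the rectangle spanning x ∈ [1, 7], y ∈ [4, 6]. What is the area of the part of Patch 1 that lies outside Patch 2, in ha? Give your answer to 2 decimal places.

4.00

|Patch 1∩Patch 2|: x∈[1,3], y∈[4,6] → 2·2 = 4.
|Patch 1| = 8.
|Patch 1 ∖ Patch 2| = |Patch 1| − |Patch 1∩Patch 2| = 8 − 4 = 4.00.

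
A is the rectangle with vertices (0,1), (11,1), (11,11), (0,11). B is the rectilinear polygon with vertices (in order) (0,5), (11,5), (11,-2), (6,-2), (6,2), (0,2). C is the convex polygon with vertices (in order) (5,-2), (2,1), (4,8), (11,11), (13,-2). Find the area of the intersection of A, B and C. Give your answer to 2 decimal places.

29.86

The intersection is the polygon with vertices (6,1), (6,2), (2.286,2), (3.143,5), (11,5), (11,1).
By the shoelace formula its area is 29.86.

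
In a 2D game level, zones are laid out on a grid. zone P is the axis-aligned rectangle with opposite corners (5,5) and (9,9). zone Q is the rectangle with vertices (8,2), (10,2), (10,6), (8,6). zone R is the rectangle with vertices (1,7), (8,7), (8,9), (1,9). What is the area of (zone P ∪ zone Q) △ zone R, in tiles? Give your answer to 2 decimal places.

25.00

|zone P ∪ zone Q| = 23.
|(zone P ∪ zone Q) ∩ zone R| = 6.
|(zone P ∪ zone Q) △ zone R| = 23 + 14 − 12 = 25.00.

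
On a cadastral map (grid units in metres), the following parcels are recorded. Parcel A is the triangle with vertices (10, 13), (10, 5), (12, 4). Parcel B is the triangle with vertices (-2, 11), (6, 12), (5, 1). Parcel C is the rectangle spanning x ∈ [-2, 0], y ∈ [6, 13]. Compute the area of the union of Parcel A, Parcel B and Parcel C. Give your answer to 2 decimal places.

62.39

By inclusion–exclusion:
Individual areas: |Parcel A| = 8, |Parcel B| = 43.5, |Parcel C| = 14.
|Parcel A∩Parcel B| = 0.
|Parcel A∩Parcel C| = 0.
|Parcel B∩Parcel C| = 3.1071.
|Parcel A∩Parcel B∩Parcel C| = 0.
|Parcel A ∪ Parcel B ∪ Parcel C| = 65.5 − 3.1071 + 0 = 62.39.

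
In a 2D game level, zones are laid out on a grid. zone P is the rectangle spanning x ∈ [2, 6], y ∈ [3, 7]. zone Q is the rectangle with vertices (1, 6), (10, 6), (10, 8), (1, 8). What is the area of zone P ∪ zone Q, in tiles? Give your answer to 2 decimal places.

By inclusion–exclusion:
Individual areas: |zone P| = 16, |zone Q| = 18.
|zone P∩zone Q|: x∈[2,6], y∈[6,7] → 4·1 = 4.
|zone P ∪ zone Q| = 34 − 4 = 30.00.

30.00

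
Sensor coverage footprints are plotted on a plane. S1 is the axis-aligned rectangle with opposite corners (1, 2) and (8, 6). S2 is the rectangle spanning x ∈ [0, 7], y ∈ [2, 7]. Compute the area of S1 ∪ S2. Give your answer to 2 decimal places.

39.00

By inclusion–exclusion:
Individual areas: |S1| = 28, |S2| = 35.
|S1∩S2|: x∈[1,7], y∈[2,6] → 6·4 = 24.
|S1 ∪ S2| = 63 − 24 = 39.00.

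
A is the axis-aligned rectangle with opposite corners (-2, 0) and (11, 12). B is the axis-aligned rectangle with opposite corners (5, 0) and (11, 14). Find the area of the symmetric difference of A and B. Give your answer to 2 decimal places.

96.00

|A∩B|: x∈[5,11], y∈[0,12] → 6·12 = 72.
|A △ B| = |A| + |B| − 2·|A∩B| = 156 + 84 − 144 = 96.00.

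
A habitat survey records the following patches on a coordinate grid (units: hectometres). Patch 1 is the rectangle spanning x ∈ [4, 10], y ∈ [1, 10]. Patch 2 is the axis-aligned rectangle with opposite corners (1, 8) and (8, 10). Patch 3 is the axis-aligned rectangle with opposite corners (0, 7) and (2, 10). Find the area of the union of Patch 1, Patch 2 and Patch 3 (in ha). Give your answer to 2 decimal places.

By inclusion–exclusion:
Individual areas: |Patch 1| = 54, |Patch 2| = 14, |Patch 3| = 6.
|Patch 1∩Patch 2|: x∈[4,8], y∈[8,10] → 4·2 = 8.
|Patch 1∩Patch 3| = 0 (no overlap).
|Patch 2∩Patch 3|: x∈[1,2], y∈[8,10] → 1·2 = 2.
|Patch 1∩Patch 2∩Patch 3| = 0.
|Patch 1 ∪ Patch 2 ∪ Patch 3| = 74 − 10 + 0 = 64.00.

64.00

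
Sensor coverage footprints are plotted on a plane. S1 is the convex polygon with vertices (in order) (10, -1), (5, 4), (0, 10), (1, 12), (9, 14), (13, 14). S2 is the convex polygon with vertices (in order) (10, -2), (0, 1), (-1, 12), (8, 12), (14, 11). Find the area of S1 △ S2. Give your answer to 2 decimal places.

|S1| = 109, |S2| = 157.5, |S1∩S2| = 91.6935.
|S1 △ S2| = |S1| + |S2| − 2·|S1∩S2| = 109 + 157.5 − 183.3871 = 83.11.

83.11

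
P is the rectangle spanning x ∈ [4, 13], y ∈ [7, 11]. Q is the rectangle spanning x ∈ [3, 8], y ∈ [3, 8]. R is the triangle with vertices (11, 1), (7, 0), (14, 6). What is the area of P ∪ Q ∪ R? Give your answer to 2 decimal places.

By inclusion–exclusion:
Individual areas: |P| = 36, |Q| = 25, |R| = 8.5.
|P∩Q|: x∈[4,8], y∈[7,8] → 4·1 = 4.
|P∩R| = 0.
|Q∩R| = 0.
|P∩Q∩R| = 0.
|P ∪ Q ∪ R| = 69.5 − 4 + 0 = 65.50.

65.50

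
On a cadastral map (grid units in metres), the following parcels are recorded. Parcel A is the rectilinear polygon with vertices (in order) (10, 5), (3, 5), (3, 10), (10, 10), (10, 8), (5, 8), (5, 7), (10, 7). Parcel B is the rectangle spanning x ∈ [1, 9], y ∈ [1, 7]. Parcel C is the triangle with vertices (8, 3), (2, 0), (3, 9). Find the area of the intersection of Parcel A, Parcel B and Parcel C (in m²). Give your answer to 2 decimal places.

The intersection is the polygon with vertices (3,7), (4.667,7), (6.333,5), (3,5).
By the shoelace formula its area is 5.00.

5.00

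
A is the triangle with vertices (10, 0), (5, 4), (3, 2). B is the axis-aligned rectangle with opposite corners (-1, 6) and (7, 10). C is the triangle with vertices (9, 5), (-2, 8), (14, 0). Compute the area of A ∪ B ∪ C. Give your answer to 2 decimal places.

By inclusion–exclusion:
Individual areas: |A| = 9, |B| = 32, |C| = 20.
|A∩B| = 0.
|A∩C| = 0.
|B∩C| = 3.2197.
|A∩B∩C| = 0.
|A ∪ B ∪ C| = 61 − 3.2197 + 0 = 57.78.

57.78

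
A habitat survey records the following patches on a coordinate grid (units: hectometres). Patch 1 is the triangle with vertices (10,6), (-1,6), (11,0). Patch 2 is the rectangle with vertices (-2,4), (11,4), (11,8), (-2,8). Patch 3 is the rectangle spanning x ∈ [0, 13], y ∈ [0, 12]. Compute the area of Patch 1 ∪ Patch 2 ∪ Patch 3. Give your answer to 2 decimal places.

By inclusion–exclusion:
Individual areas: |Patch 1| = 33, |Patch 2| = 52, |Patch 3| = 156.
|Patch 1∩Patch 2| = 18.3333.
|Patch 1∩Patch 3| = 32.75.
|Patch 2∩Patch 3|: x∈[0,11], y∈[4,8] → 11·4 = 44.
|Patch 1∩Patch 2∩Patch 3| = 18.0833.
|Patch 1 ∪ Patch 2 ∪ Patch 3| = 241 − 95.0833 + 18.0833 = 164.00.

164.00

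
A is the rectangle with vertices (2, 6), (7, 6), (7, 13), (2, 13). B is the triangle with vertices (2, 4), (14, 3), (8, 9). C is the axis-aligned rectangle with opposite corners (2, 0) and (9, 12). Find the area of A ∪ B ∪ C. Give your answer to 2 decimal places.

100.46

By inclusion–exclusion:
Individual areas: |A| = 35, |B| = 33, |C| = 84.
|A∩B| = 2.8167.
|A∩C|: x∈[2,7], y∈[6,12] → 5·6 = 30.
|B∩C| = 21.5417.
|A∩B∩C| = 2.8167.
|A ∪ B ∪ C| = 152 − 54.3583 + 2.8167 = 100.46.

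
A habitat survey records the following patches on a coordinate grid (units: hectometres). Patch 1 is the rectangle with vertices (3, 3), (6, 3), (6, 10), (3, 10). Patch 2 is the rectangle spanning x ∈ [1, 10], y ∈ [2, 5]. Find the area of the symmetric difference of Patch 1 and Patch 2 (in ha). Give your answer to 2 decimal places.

|Patch 1∩Patch 2|: x∈[3,6], y∈[3,5] → 3·2 = 6.
|Patch 1 △ Patch 2| = |Patch 1| + |Patch 2| − 2·|Patch 1∩Patch 2| = 21 + 27 − 12 = 36.00.

36.00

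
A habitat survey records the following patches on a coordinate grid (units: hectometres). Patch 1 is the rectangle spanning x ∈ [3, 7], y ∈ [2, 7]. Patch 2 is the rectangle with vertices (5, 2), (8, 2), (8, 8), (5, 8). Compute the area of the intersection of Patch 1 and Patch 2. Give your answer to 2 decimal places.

|Patch 1∩Patch 2|: x∈[5,7], y∈[2,7] → 2·5 = 10.

10.00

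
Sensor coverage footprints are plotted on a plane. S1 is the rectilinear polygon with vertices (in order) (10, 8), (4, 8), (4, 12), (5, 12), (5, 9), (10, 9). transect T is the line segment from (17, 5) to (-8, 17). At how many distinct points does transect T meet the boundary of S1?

The segment meets the boundary at (4,11.24), (5,10.76), (8.667,9), (10,8.36).

4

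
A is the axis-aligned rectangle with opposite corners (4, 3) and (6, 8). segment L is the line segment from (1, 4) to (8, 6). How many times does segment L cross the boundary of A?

The segment meets the boundary at (6,5.429), (4,4.857).

2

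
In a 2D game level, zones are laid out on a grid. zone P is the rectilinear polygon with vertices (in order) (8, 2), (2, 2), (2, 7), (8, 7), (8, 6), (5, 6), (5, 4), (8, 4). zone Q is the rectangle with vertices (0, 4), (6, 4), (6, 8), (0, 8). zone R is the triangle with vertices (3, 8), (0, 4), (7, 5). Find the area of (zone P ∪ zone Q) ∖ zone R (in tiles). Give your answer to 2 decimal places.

|zone P ∪ zone Q| = 38.
|(zone P ∪ zone Q) ∩ zone R| = 12.0536.
|(zone P ∪ zone Q) ∖ zone R| = 38 − 12.0536 = 25.95.

25.95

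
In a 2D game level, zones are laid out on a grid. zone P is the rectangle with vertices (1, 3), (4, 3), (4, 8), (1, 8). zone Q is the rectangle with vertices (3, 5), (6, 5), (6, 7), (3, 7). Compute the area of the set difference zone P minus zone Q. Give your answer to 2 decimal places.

13.00

|zone P∩zone Q|: x∈[3,4], y∈[5,7] → 1·2 = 2.
|zone P| = 15.
|zone P ∖ zone Q| = |zone P| − |zone P∩zone Q| = 15 − 2 = 13.00.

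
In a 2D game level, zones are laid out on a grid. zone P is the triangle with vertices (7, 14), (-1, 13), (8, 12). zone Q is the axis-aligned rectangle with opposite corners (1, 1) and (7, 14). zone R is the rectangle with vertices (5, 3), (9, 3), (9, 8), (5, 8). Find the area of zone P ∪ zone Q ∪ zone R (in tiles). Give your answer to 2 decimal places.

89.42

By inclusion–exclusion:
Individual areas: |zone P| = 8.5, |zone Q| = 78, |zone R| = 20.
|zone P∩zone Q| = 7.0833.
|zone P∩zone R| = 0.
|zone Q∩zone R|: x∈[5,7], y∈[3,8] → 2·5 = 10.
|zone P∩zone Q∩zone R| = 0.
|zone P ∪ zone Q ∪ zone R| = 106.5 − 17.0833 + 0 = 89.42.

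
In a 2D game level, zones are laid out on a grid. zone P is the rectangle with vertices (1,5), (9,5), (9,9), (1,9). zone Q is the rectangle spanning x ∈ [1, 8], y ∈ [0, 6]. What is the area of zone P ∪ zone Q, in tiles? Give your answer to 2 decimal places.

By inclusion–exclusion:
Individual areas: |zone P| = 32, |zone Q| = 42.
|zone P∩zone Q|: x∈[1,8], y∈[5,6] → 7·1 = 7.
|zone P ∪ zone Q| = 74 − 7 = 67.00.

67.00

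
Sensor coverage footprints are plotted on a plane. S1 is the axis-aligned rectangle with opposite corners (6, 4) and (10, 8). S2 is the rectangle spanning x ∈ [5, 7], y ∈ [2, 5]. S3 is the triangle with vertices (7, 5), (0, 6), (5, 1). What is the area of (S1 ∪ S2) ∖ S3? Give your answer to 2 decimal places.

|S1 ∪ S2| = 21.
|(S1 ∪ S2) ∩ S3| = 3.8214.
|(S1 ∪ S2) ∖ S3| = 21 − 3.8214 = 17.18.

17.18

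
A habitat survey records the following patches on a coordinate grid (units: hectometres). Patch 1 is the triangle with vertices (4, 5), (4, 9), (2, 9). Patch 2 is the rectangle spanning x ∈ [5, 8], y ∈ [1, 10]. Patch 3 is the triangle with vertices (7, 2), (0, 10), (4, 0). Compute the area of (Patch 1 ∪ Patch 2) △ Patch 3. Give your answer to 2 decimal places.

|Patch 1 ∪ Patch 2| = 31.
|(Patch 1 ∪ Patch 2) ∩ Patch 3| = 3.6429.
|(Patch 1 ∪ Patch 2) △ Patch 3| = 31 + 19 − 7.2857 = 42.71.

42.71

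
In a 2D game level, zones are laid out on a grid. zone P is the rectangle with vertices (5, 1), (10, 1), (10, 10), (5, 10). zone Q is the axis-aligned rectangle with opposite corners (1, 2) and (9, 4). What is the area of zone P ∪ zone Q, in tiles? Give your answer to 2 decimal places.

By inclusion–exclusion:
Individual areas: |zone P| = 45, |zone Q| = 16.
|zone P∩zone Q|: x∈[5,9], y∈[2,4] → 4·2 = 8.
|zone P ∪ zone Q| = 61 − 8 = 53.00.

53.00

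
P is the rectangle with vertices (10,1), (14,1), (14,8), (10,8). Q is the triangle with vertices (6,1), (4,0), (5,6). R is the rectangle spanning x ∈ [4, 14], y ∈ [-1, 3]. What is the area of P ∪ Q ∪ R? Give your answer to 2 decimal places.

61.65

By inclusion–exclusion:
Individual areas: |P| = 28, |Q| = 5.5, |R| = 40.
|P∩Q| = 0.
|P∩R|: x∈[10,14], y∈[1,3] → 4·2 = 8.
|Q∩R| = 3.85.
|P∩Q∩R| = 0.
|P ∪ Q ∪ R| = 73.5 − 11.85 + 0 = 61.65.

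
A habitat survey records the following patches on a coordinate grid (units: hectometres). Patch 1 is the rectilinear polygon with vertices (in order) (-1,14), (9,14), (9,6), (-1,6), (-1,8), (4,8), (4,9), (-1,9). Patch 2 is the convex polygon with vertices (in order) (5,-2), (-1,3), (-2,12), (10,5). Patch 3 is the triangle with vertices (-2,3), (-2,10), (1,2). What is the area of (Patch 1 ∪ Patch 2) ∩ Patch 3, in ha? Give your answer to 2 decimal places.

The region (Patch 1 ∪ Patch 2) ∩ Patch 3 is the polygon with vertices (-1,3), (-1.684,9.158), (1,2), (-0.333,2.444).
By the shoelace formula its area is 6.04.

6.04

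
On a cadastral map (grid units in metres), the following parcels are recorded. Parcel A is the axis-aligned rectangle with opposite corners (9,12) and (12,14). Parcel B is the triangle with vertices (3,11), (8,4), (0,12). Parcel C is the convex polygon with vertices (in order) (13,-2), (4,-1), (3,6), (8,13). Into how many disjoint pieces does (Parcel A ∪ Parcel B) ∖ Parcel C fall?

2

(Parcel A ∪ Parcel B) ∖ Parcel C splits into 2 disjoint pieces (area 6, area 5.5893).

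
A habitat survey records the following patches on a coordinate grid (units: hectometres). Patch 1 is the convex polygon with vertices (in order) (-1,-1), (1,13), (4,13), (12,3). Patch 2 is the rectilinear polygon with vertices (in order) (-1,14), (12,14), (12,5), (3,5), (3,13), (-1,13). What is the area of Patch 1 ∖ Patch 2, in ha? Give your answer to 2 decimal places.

|Patch 1| = 102, |Patch 1∩Patch 2| = 33.6.
|Patch 1 ∖ Patch 2| = |Patch 1| − |Patch 1∩Patch 2| = 102 − 33.6 = 68.40.

68.40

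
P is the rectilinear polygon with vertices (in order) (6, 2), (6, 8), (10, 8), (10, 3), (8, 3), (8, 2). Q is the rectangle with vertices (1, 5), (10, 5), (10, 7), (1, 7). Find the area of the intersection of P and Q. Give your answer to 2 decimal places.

8.00

The intersection is the polygon with vertices (6,7), (10,7), (10,5), (6,5).
By the shoelace formula its area is 8.00.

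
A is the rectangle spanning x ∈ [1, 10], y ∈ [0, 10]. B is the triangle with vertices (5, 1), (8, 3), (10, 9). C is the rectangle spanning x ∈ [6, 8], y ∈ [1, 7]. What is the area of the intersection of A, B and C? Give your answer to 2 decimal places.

The intersection is the polygon with vertices (6,1.667), (6,2.6), (8,5.8), (8,3).
By the shoelace formula its area is 3.73.

3.73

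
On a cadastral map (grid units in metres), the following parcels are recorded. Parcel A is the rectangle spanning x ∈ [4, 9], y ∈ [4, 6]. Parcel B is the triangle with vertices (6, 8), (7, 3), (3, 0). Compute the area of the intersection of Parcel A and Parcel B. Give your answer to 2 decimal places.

The intersection is the polygon with vertices (6.4,6), (6.8,4), (4.5,4), (5.25,6).
By the shoelace formula its area is 3.45.

3.45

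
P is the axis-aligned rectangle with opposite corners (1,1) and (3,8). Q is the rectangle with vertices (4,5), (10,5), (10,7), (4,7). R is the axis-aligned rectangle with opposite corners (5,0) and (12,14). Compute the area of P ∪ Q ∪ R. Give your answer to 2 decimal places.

By inclusion–exclusion:
Individual areas: |P| = 14, |Q| = 12, |R| = 98.
|P∩Q| = 0 (no overlap).
|P∩R| = 0 (no overlap).
|Q∩R|: x∈[5,10], y∈[5,7] → 5·2 = 10.
|P∩Q∩R| = 0.
|P ∪ Q ∪ R| = 124 − 10 + 0 = 114.00.

114.00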